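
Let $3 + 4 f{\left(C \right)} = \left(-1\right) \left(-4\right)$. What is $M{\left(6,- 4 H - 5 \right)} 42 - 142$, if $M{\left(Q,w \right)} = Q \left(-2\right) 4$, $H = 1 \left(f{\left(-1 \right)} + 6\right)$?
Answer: $-2158$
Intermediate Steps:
$f{\left(C \right)} = \frac{1}{4}$ ($f{\left(C \right)} = - \frac{3}{4} + \frac{\left(-1\right) \left(-4\right)}{4} = - \frac{3}{4} + \frac{1}{4} \cdot 4 = - \frac{3}{4} + 1 = \frac{1}{4}$)
$H = \frac{25}{4}$ ($H = 1 \left(\frac{1}{4} + 6\right) = 1 \cdot \frac{25}{4} = \frac{25}{4} \approx 6.25$)
$M{\left(Q,w \right)} = - 8 Q$ ($M{\left(Q,w \right)} = - 2 Q 4 = - 8 Q$)
$M{\left(6,- 4 H - 5 \right)} 42 - 142 = \left(-8\right) 6 \cdot 42 - 142 = \left(-48\right) 42 - 142 = -2016 - 142 = -2158$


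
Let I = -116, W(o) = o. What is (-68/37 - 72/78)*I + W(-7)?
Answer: 150681/481 ≈ 313.27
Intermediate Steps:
(-68/37 - 72/78)*I + W(-7) = (-68/37 - 72/78)*(-116) - 7 = (-68*1/37 - 72*1/78)*(-116) - 7 = (-68/37 - 12/13)*(-116) - 7 = -1328/481*(-116) - 7 = 154048/481 - 7 = 150681/481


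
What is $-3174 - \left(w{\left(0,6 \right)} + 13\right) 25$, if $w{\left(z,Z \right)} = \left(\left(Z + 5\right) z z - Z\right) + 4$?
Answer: $-3449$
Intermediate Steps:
$w{\left(z,Z \right)} = 4 - Z + z^{2} \left(5 + Z\right)$ ($w{\left(z,Z \right)} = \left(\left(5 + Z\right) z z - Z\right) + 4 = \left(z \left(5 + Z\right) z - Z\right) + 4 = \left(z^{2} \left(5 + Z\right) - Z\right) + 4 = \left(- Z + z^{2} \left(5 + Z\right)\right) + 4 = 4 - Z + z^{2} \left(5 + Z\right)$)
$-3174 - \left(w{\left(0,6 \right)} + 13\right) 25 = -3174 - \left(\left(4 - 6 + 5 \cdot 0^{2} + 6 \cdot 0^{2}\right) + 13\right) 25 = -3174 - \left(\left(4 - 6 + 5 \cdot 0 + 6 \cdot 0\right) + 13\right) 25 = -3174 - \left(\left(4 - 6 + 0 + 0\right) + 13\right) 25 = -3174 - \left(-2 + 13\right) 25 = -3174 - 11 \cdot 25 = -3174 - 275 = -3449$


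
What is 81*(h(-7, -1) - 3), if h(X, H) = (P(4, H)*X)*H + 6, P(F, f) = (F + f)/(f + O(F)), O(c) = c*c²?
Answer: 270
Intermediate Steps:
O(c) = c³
P(F, f) = (F + f)/(f + F³)
h(X, H) = 6 + H*X*(4 + H)/(64 + H) (h(X, H) = (((4 + H)/(H + 4³))*X)*H + 6 = (((4 + H)/(H + 64))*X)*H + 6 = (((4 + H)/(64 + H))*X)*H + 6 = (X*(4 + H)/(64 + H))*H + 6 = H*X*(4 + H)/(64 + H) + 6 = 6 + H*X*(4 + H)/(64 + H))
81*(h(-7, -1) - 3) = 81*((384 + 6*(-1) - 1*(-7)*(4 - 1))/(64 - 1) - 3) = 81*((384 - 6 - 1*(-7)*3)/63 - 3) = 81*((384 - 6 + 21)/63 - 3) = 81*((1/63)*399 - 3) = 81*(19/3 - 3) = 81*(10/3) = 270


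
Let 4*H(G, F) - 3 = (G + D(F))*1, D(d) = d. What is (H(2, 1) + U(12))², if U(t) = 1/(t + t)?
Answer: 1369/576 ≈ 2.3767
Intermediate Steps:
U(t) = 1/(2*t)
H(G, F) = ¾ + F/4 + G/4 (H(G, F) = ¾ + ((G + F)*1)/4 = ¾ + ((F + G)*1)/4 = ¾ + (F + G)/4 = ¾ + (F/4 + G/4) = ¾ + F/4 + G/4)
(H(2, 1) + U(12))² = ((¾ + (¼)*1 + (¼)*2) + (½)/12)² = ((¾ + ¼ + ½) + (½)*(1/12))² = (3/2 + 1/24)² = (37/24)² = 1369/576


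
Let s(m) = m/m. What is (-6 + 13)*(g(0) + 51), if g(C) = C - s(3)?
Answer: 350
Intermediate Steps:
s(m) = 1
g(C) = -1 + C (g(C) = C - 1*1 = C - 1 = -1 + C)
(-6 + 13)*(g(0) + 51) = (-6 + 13)*((-1 + 0) + 51) = 7*(-1 + 51) = 7*50 = 350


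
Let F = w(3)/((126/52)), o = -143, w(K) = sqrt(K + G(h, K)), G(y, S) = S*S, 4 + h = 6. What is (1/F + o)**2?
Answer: 55295419/2704 - 231*sqrt(3)/2 ≈ 20249.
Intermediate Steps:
h = 2 (h = -4 + 6 = 2)
G(y, S) = S**2
w(K) = sqrt(K + K**2)
F = 52*sqrt(3)/63 (F = sqrt(3*(1 + 3))/((126/52)) = sqrt(3*4)/((126*(1/52))) = sqrt(12)/(63/26) = (2*sqrt(3))*(26/63) = 52*sqrt(3)/63 ≈ 1.4296)
(1/F + o)**2 = (1/(52*sqrt(3)/63) - 143)**2 = (21*sqrt(3)/52 - 143)**2 = (-143 + 21*sqrt(3)/52)**2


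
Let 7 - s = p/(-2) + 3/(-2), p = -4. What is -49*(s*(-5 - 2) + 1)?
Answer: 4361/2 ≈ 2180.5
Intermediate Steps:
s = 13/2 (s = 7 - (-4/(-2) + 3/(-2)) = 7 - (-4*(-1/2) + 3*(-1/2)) = 7 - (2 - 3/2) = 7 - 1*1/2 = 7 - 1/2 = 13/2 ≈ 6.5000)
-49*(s*(-5 - 2) + 1) = -49*(13*(-5 - 2)/2 + 1) = -49*((13/2)*(-7) + 1) = -49*(-91/2 + 1) = -49*(-89/2) = 4361/2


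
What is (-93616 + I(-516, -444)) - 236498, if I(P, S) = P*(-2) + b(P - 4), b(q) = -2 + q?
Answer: -329604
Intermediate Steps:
I(P, S) = -6 - P (I(P, S) = P*(-2) + (-2 + (P - 4)) = -2*P + (-2 + (-4 + P)) = -2*P + (-6 + P) = -6 - P)
(-93616 + I(-516, -444)) - 236498 = (-93616 + (-6 - 1*(-516))) - 236498 = (-93616 + (-6 + 516)) - 236498 = (-93616 + 510) - 236498 = -93106 - 236498 = -329604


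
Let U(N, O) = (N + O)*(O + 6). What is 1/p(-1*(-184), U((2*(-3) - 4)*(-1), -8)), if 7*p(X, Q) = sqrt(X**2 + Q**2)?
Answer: 7*sqrt(2117)/8468 ≈ 0.038034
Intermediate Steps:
U(N, O) = (6 + O)*(N + O) (U(N, O) = (N + O)*(6 + O) = (6 + O)*(N + O))
p(X, Q) = sqrt(Q**2 + X**2)/7 (p(X, Q) = sqrt(X**2 + Q**2)/7 = sqrt(Q**2 + X**2)/7)
1/p(-1*(-184), U((2*(-3) - 4)*(-1), -8)) = 1/(sqrt(((-8)**2 + 6*((2*(-3) - 4)*(-1)) + 6*(-8) + ((2*(-3) - 4)*(-1))*(-8))**2 + (-1*(-184))**2)/7) = 1/(sqrt((64 + 6*((-6 - 4)*(-1)) - 48 + ((-6 - 4)*(-1))*(-8))**2 + 184**2)/7) = 1/(sqrt((64 + 6*(-10*(-1)) - 48 - 10*(-1)*(-8))**2 + 33856)/7) = 1/(sqrt((64 + 6*10 - 48 + 10*(-8))**2 + 33856)/7) = 1/(sqrt((64 + 60 - 48 - 80)**2 + 33856)/7) = 1/(sqrt((-4)**2 + 33856)/7) = 1/(sqrt(16 + 33856)/7) = 1/(sqrt(33872)/7) = 1/((4*sqrt(2117))/7) = 1/(4*sqrt(2117)/7) = 7*sqrt(2117)/8468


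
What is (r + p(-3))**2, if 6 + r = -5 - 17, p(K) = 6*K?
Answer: 2116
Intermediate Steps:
r = -28 (r = -6 + (-5 - 17) = -6 - 22 = -28)
(r + p(-3))**2 = (-28 + 6*(-3))**2 = (-28 - 18)**2 = (-46)**2 = 2116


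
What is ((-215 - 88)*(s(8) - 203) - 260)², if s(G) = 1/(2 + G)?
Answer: 374772922969/100 ≈ 3.7477e+9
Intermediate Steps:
((-215 - 88)*(s(8) - 203) - 260)² = ((-215 - 88)*(1/(2 + 8) - 203) - 260)² = (-303*(1/10 - 203) - 260)² = (-303*(⅒ - 203) - 260)² = (-303*(-2029/10) - 260)² = (614787/10 - 260)² = (612187/10)² = 374772922969/100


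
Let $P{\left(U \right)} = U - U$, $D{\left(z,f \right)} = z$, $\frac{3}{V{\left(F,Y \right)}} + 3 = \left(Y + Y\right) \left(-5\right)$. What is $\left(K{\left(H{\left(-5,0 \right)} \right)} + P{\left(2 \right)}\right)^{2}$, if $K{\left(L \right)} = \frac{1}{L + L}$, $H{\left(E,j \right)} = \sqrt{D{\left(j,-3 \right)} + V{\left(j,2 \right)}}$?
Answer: $- \frac{23}{12} \approx -1.9167$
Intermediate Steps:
$V{\left(F,Y \right)} = \frac{3}{-3 - 10 Y}$ ($V{\left(F,Y \right)} = \frac{3}{-3 + \left(Y + Y\right) \left(-5\right)} = \frac{3}{-3 + 2 Y \left(-5\right)} = \frac{3}{-3 - 10 Y}$)
$H{\left(E,j \right)} = \sqrt{- \frac{3}{23} + j}$ ($H{\left(E,j \right)} = \sqrt{j - \frac{3}{3 + 10 \cdot 2}} = \sqrt{j - \frac{3}{3 + 20}} = \sqrt{j - \frac{3}{23}} = \sqrt{- \frac{3}{23} + j}$)
$P{\left(U \right)} = 0$
$K{\left(L \right)} = \frac{1}{2 L}$
$\left(K{\left(H{\left(-5,0 \right)} \right)} + P{\left(2 \right)}\right)^{2} = \left(\frac{1}{2 \frac{\sqrt{-69 + 529 \cdot 0}}{23}} + 0\right)^{2} = \left(\frac{1}{2 \frac{\sqrt{-69 + 0}}{23}} + 0\right)^{2} = \left(\frac{1}{2 \frac{\sqrt{-69}}{23}} + 0\right)^{2} = \left(\frac{1}{2 \frac{i \sqrt{69}}{23}} + 0\right)^{2} = \left(\frac{\left(- \frac{1}{3}\right) i \sqrt{69}}{2} + 0\right)^{2} = \left(- \frac{i \sqrt{69}}{6} + 0\right)^{2} = \left(- \frac{i \sqrt{69}}{6}\right)^{2} = - \frac{23}{12}$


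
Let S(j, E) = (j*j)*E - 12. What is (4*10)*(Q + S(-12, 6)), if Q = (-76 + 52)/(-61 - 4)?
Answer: 443232/13 ≈ 34095.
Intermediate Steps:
S(j, E) = -12 + E*j² (S(j, E) = j²*E - 12 = E*j² - 12 = -12 + E*j²)
Q = 24/65 (Q = -24/(-65) = -24*(-1/65) = 24/65 ≈ 0.36923)
(4*10)*(Q + S(-12, 6)) = (4*10)*(24/65 + (-12 + 6*(-12)²)) = 40*(24/65 + (-12 + 6*144)) = 40*(24/65 + (-12 + 864)) = 40*(24/65 + 852) = 40*(55404/65) = 443232/13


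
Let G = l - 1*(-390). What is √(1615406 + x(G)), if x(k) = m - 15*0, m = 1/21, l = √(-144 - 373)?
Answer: √712394067/21 ≈ 1271.0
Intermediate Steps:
l = I*√517 (l = √(-517) = I*√517 ≈ 22.738*I)
m = 1/21 ≈ 0.047619
G = 390 + I*√517 (G = I*√517 - 1*(-390) = I*√517 + 390 = 390 + I*√517 ≈ 390.0 + 22.738*I)
x(k) = 1/21 (x(k) = 1/21 - 15*0 = 1/21 + 0 = 1/21)
√(1615406 + x(G)) = √(1615406 + 1/21) = √(33923527/21) = √712394067/21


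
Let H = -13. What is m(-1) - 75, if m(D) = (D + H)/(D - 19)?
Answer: -743/10 ≈ -74.300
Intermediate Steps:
m(D) = (-13 + D)/(-19 + D) (m(D) = (D - 13)/(D - 19) = (-13 + D)/(-19 + D))
m(-1) - 75 = (-13 - 1)/(-19 - 1) - 75 = -14/(-20) - 75 = -1/20*(-14) - 75 = 7/10 - 75 = -743/10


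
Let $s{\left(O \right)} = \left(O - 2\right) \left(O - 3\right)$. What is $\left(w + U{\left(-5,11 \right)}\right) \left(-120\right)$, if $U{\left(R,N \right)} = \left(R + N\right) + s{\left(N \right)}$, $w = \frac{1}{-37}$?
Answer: $- \frac{346200}{37} \approx -9356.8$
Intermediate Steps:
$w = - \frac{1}{37} \approx -0.027027$
$s{\left(O \right)} = \left(-3 + O\right) \left(-2 + O\right)$ ($s{\left(O \right)} = \left(-2 + O\right) \left(-3 + O\right) = \left(-3 + O\right) \left(-2 + O\right)$)
$U{\left(R,N \right)} = 6 + R + N^{2} - 4 N$ ($U{\left(R,N \right)} = \left(R + N\right) + \left(6 + N^{2} - 5 N\right) = \left(N + R\right) + \left(6 + N^{2} - 5 N\right) = 6 + R + N^{2} - 4 N$)
$\left(w + U{\left(-5,11 \right)}\right) \left(-120\right) = \left(- \frac{1}{37} + \left(6 - 5 + 11^{2} - 44\right)\right) \left(-120\right) = \left(- \frac{1}{37} + \left(6 - 5 + 121 - 44\right)\right) \left(-120\right) = \left(- \frac{1}{37} + 78\right) \left(-120\right) = \frac{2885}{37} \left(-120\right) = - \frac{346200}{37}$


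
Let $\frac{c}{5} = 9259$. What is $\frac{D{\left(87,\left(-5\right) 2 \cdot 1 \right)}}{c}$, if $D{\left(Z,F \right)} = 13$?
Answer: $\frac{13}{46295} \approx 0.00028081$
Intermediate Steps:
$c = 46295$ ($c = 5 \cdot 9259 = 46295$)
$\frac{D{\left(87,\left(-5\right) 2 \cdot 1 \right)}}{c} = \frac{13}{46295}$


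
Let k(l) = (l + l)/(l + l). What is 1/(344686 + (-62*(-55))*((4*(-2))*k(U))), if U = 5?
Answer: 1/317406 ≈ 3.1505e-6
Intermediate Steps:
k(l) = 1 (k(l) = (2*l)/((2*l)) = (2*l)*(1/(2*l)) = 1)
1/(344686 + (-62*(-55))*((4*(-2))*k(U))) = 1/(344686 + (-62*(-55))*((4*(-2))*1)) = 1/(344686 + 3410*(-8*1)) = 1/(344686 + 3410*(-8)) = 1/(344686 - 27280) = 1/317406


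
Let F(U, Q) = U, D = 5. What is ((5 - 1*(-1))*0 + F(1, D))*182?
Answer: 182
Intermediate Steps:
((5 - 1*(-1))*0 + F(1, D))*182 = ((5 - 1*(-1))*0 + 1)*182 = ((5 + 1)*0 + 1)*182 = (6*0 + 1)*182 = (0 + 1)*182 = 1*182 = 182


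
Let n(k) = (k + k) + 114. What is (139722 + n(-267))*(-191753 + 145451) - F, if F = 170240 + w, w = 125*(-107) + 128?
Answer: -6450118197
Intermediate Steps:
w = -13247 (w = -13375 + 128 = -13247)
n(k) = 114 + 2*k (n(k) = 2*k + 114 = 114 + 2*k)
F = 156993 (F = 170240 - 13247 = 156993)
(139722 + n(-267))*(-191753 + 145451) - F = (139722 + (114 + 2*(-267)))*(-191753 + 145451) - 1*156993 = (139722 + (114 - 534))*(-46302) - 156993 = (139722 - 420)*(-46302) - 156993 = 139302*(-46302) - 156993 = -6449961204 - 156993 = -6450118197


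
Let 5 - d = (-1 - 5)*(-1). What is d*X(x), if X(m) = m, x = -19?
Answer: 19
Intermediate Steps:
d = -1 (d = 5 - (-1 - 5)*(-1) = 5 - (-6)*(-1) = 5 - 1*6 = 5 - 6 = -1)
d*X(x) = -1*(-19) = 19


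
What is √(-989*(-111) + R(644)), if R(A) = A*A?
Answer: √524515 ≈ 724.23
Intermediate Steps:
R(A) = A²
√(-989*(-111) + R(644)) = √(-989*(-111) + 644²) = √(109779 + 414736) = √524515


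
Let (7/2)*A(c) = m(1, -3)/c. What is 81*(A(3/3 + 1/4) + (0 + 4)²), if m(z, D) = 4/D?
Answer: 44496/35 ≈ 1271.3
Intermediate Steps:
A(c) = -8/(21*c) (A(c) = 2*((4/(-3))/c)/7 = 2*((4*(-⅓))/c)/7 = 2*(-4/(3*c))/7 = -8/(21*c))
81*(A(3/3 + 1/4) + (0 + 4)²) = 81*(-8/(21*(3/3 + 1/4)) + (0 + 4)²) = 81*(-8/(21*(3*(⅓) + 1*(¼))) + 4²) = 81*(-8/(21*(1 + ¼)) + 16) = 81*(-8/(21*5/4) + 16) = 81*(-8/21*⅘ + 16) = 81*(-32/105 + 16) = 81*(1648/105) = 44496/35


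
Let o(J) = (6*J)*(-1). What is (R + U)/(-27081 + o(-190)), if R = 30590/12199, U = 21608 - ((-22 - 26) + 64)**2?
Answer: -86834546/105484753 ≈ -0.82320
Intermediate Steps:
U = 21352 (U = 21608 - (-48 + 64)**2 = 21608 - 1*16**2 = 21608 - 1*256 = 21608 - 256 = 21352)
o(J) = -6*J
R = 30590/12199 (R = 30590*(1/12199) = 30590/12199 ≈ 2.5076)
(R + U)/(-27081 + o(-190)) = (30590/12199 + 21352)/(-27081 - 6*(-190)) = 260503638/(12199*(-27081 + 1140)) = (260503638/12199)/(-25941) = (260503638/12199)*(-1/25941) = -86834546/105484753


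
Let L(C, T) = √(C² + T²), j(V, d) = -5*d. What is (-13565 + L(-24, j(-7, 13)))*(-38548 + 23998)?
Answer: 197370750 - 14550*√4801 ≈ 1.9636e+8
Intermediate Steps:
(-13565 + L(-24, j(-7, 13)))*(-38548 + 23998) = (-13565 + √((-24)² + (-5*13)²))*(-38548 + 23998) = (-13565 + √(576 + (-65)²))*(-14550) = (-13565 + √(576 + 4225))*(-14550) = (-13565 + √4801)*(-14550) = 197370750 - 14550*√4801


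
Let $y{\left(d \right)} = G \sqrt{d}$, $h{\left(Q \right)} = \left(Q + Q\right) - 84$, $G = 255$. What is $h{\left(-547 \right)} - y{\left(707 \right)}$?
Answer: $-1178 - 255 \sqrt{707} \approx -7958.3$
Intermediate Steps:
$h{\left(Q \right)} = -84 + 2 Q$ ($h{\left(Q \right)} = 2 Q - 84 = -84 + 2 Q$)
$y{\left(d \right)} = 255 \sqrt{d}$
$h{\left(-547 \right)} - y{\left(707 \right)} = \left(-84 + 2 \left(-547\right)\right) - 255 \sqrt{707} = \left(-84 - 1094\right) - 255 \sqrt{707} = -1178 - 255 \sqrt{707}$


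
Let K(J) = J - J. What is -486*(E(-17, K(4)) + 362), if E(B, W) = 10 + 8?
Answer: -184680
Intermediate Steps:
K(J) = 0
E(B, W) = 18
-486*(E(-17, K(4)) + 362) = -486*(18 + 362) = -486*380 = -184680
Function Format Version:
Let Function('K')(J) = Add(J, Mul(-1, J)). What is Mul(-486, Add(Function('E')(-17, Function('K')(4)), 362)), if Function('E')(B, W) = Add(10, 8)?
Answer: -184680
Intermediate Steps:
Function('K')(J) = 0
Function('E')(B, W) = 18
Mul(-486, Add(Function('E')(-17, Function('K')(4)), 362)) = Mul(-486, Add(18, 362)) = Mul(-486, 380) = -184680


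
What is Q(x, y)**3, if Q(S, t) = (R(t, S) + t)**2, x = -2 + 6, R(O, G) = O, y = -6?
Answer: 2985984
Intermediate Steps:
x = 4
Q(S, t) = 4*t**2 (Q(S, t) = (t + t)**2 = (2*t)**2 = 4*t**2)
Q(x, y)**3 = (4*(-6)**2)**3 = (4*36)**3 = 144**3 = 2985984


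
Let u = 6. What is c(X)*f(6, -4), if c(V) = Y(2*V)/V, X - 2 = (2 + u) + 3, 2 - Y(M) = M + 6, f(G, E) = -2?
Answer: 60/13 ≈ 4.6154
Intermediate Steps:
Y(M) = -4 - M (Y(M) = 2 - (M + 6) = 2 - (6 + M) = 2 + (-6 - M) = -4 - M)
X = 13 (X = 2 + ((2 + 6) + 3) = 2 + (8 + 3) = 2 + 11 = 13)
c(V) = (-4 - 2*V)/V
c(X)*f(6, -4) = (-2 - 4/13)*(-2) = -30/13*(-2) = 60/13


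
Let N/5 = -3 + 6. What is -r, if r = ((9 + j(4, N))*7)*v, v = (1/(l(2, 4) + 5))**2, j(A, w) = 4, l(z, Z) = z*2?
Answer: -91/81 ≈ -1.1235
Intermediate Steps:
N = 15 (N = 5*(-3 + 6) = 5*3 = 15)
l(z, Z) = 2*z
v = 1/81 (v = (1/(2*2 + 5))**2 = (1/(4 + 5))**2 = (1/9)**2 = 1/81 ≈ 0.012346)
r = 91/81 (r = ((9 + 4)*7)*(1/81) = (13*7)*(1/81) = 91*(1/81) = 91/81 ≈ 1.1235)
-r = -1*91/81 = -91/81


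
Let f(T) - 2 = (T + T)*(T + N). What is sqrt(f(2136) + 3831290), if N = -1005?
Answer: 2*sqrt(2165731) ≈ 2943.3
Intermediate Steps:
f(T) = 2 + 2*T*(-1005 + T) (f(T) = 2 + (T + T)*(T - 1005) = 2 + (2*T)*(-1005 + T) = 2 + 2*T*(-1005 + T))
sqrt(f(2136) + 3831290) = sqrt((2 - 2010*2136 + 2*2136**2) + 3831290) = sqrt((2 - 4293360 + 2*4562496) + 3831290) = sqrt((2 - 4293360 + 9124992) + 3831290) = sqrt(4831634 + 3831290) = sqrt(8662924) = 2*sqrt(2165731)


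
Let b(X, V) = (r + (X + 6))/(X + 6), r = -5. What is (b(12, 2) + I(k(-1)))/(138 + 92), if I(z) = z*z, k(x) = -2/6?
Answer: 1/276 ≈ 0.0036232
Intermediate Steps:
k(x) = -1/3 (k(x) = -2*1/6 = -1/3)
I(z) = z**2
b(X, V) = (1 + X)/(6 + X) (b(X, V) = (-5 + (X + 6))/(X + 6) = (-5 + (6 + X))/(6 + X) = (1 + X)/(6 + X))
(b(12, 2) + I(k(-1)))/(138 + 92) = ((1 + 12)/(6 + 12) + (-1/3)**2)/(138 + 92) = (13/18 + 1/9)/230 = (1/230)*(5/6) = 1/276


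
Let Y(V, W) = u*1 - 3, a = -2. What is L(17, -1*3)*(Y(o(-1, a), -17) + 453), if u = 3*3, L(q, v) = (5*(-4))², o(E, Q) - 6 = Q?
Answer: 183600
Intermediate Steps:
o(E, Q) = 6 + Q
L(q, v) = 400 (L(q, v) = (-20)² = 400)
u = 9
Y(V, W) = 6 (Y(V, W) = 9*1 - 3 = 9 - 3 = 6)
L(17, -1*3)*(Y(o(-1, a), -17) + 453) = 400*(6 + 453) = 400*459 = 183600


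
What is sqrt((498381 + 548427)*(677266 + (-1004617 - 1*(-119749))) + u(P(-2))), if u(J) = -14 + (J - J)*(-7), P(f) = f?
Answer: I*sqrt(217319434430) ≈ 4.6618e+5*I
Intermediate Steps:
u(J) = -14 (u(J) = -14 + 0*(-7) = -14 + 0 = -14)
sqrt((498381 + 548427)*(677266 + (-1004617 - 1*(-119749))) + u(P(-2))) = sqrt((498381 + 548427)*(677266 + (-1004617 - 1*(-119749))) - 14) = sqrt(1046808*(677266 + (-1004617 + 119749)) - 14) = sqrt(1046808*(677266 - 884868) - 14) = sqrt(1046808*(-207602) - 14) = sqrt(-217319434416 - 14) = sqrt(-217319434430) = I*sqrt(217319434430)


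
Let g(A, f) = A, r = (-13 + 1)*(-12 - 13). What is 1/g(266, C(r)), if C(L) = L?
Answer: 1/266 ≈ 0.0037594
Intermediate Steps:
r = 300 (r = -12*(-25) = 300)
1/g(266, C(r)) = 1/266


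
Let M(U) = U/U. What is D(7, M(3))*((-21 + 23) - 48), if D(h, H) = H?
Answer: -46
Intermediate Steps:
M(U) = 1
D(7, M(3))*((-21 + 23) - 48) = 1*((-21 + 23) - 48) = 1*(2 - 48) = 1*(-46) = -46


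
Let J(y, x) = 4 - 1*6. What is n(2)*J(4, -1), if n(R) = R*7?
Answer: -28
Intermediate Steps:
n(R) = 7*R
J(y, x) = -2 (J(y, x) = 4 - 6 = -2)
n(2)*J(4, -1) = (7*2)*(-2) = 14*(-2) = -28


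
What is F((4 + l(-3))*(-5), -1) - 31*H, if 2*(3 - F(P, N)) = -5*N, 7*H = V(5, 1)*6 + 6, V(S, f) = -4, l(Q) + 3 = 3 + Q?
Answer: 1123/14 ≈ 80.214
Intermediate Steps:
l(Q) = Q (l(Q) = -3 + (3 + Q) = Q)
H = -18/7 (H = (-4*6 + 6)/7 = (-24 + 6)/7 = (⅐)*(-18) = -18/7 ≈ -2.5714)
F(P, N) = 3 + 5*N/2 (F(P, N) = 3 - (-5)*N/2 = 3 + 5*N/2)
F((4 + l(-3))*(-5), -1) - 31*H = (3 + (5/2)*(-1)) - 31*(-18/7) = (3 - 5/2) + 558/7 = ½ + 558/7 = 1123/14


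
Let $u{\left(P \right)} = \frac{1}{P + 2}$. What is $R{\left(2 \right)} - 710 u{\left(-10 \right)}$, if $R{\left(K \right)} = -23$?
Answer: $\frac{263}{4} \approx 65.75$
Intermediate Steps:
$u{\left(P \right)} = \frac{1}{2 + P}$
$R{\left(2 \right)} - 710 u{\left(-10 \right)} = -23 - \frac{710}{2 - 10} = -23 - \frac{710}{-8} = -23 - - \frac{355}{4} = -23 + \frac{355}{4} = \frac{263}{4}$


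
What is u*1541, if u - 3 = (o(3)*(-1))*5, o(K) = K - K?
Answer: 4623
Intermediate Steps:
o(K) = 0
u = 3 (u = 3 + (0*(-1))*5 = 3 + 0*5 = 3 + 0 = 3)
u*1541 = 3*1541 = 4623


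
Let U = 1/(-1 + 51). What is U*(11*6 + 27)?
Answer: 93/50 ≈ 1.8600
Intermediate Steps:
U = 1/50 ≈ 0.020000
U*(11*6 + 27) = (11*6 + 27)/50 = (66 + 27)/50 = (1/50)*93 = 93/50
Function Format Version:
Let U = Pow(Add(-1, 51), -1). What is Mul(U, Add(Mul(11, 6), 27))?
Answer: Rational(93, 50) ≈ 1.8600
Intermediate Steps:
U = Rational(1, 50) (U = Pow(50, -1) = Rational(1, 50) ≈ 0.020000)
Mul(U, Add(Mul(11, 6), 27)) = Mul(Rational(1, 50), Add(Mul(11, 6), 27)) = Mul(Rational(1, 50), Add(66, 27)) = Mul(Rational(1, 50), 93) = Rational(93, 50)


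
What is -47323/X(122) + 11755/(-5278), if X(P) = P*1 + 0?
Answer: -62801226/160979 ≈ -390.12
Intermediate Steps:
X(P) = P (X(P) = P + 0 = P)
-47323/X(122) + 11755/(-5278) = -47323/122 + 11755/(-5278) = -47323*1/122 + 11755*(-1/5278) = -47323/122 - 11755/5278 = -62801226/160979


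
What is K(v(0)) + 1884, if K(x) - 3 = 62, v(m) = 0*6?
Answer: 1949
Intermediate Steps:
v(m) = 0
K(x) = 65 (K(x) = 3 + 62 = 65)
K(v(0)) + 1884 = 65 + 1884 = 1949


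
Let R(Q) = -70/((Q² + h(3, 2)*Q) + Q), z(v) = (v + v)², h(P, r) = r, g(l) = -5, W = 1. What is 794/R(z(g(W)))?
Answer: -817820/7 ≈ -1.1683e+5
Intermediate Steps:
z(v) = 4*v² (z(v) = (2*v)² = 4*v²)
R(Q) = -70/(Q² + 3*Q) (R(Q) = -70/((Q² + 2*Q) + Q) = -70/(Q² + 3*Q))
794/R(z(g(W))) = 794/((-70/((4*(-5)²)*(3 + 4*(-5)²)))) = 794/((-70/((4*25)*(3 + 4*25)))) = 794/((-70/(100*(3 + 100)))) = 794/((-70*1/100/103)) = 794/((-70*1/100*1/103)) = 794/(-7/1030) = 794*(-1030/7) = -817820/7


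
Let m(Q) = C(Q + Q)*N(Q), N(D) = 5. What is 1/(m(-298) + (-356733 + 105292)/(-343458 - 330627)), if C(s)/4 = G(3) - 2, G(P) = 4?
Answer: 674085/27214841 ≈ 0.024769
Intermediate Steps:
C(s) = 8 (C(s) = 4*(4 - 2) = 4*2 = 8)
m(Q) = 40 (m(Q) = 8*5 = 40)
1/(m(-298) + (-356733 + 105292)/(-343458 - 330627)) = 1/(40 + (-356733 + 105292)/(-343458 - 330627)) = 1/(40 - 251441/(-674085)) = 1/(40 - 251441*(-1/674085)) = 1/(40 + 251441/674085) = 1/(27214841/674085) = 674085/27214841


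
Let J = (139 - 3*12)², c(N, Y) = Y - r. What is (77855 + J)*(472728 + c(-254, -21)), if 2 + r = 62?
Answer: 41812244208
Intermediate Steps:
r = 60 (r = -2 + 62 = 60)
c(N, Y) = -60 + Y (c(N, Y) = Y - 1*60 = Y - 60 = -60 + Y)
J = 10609 (J = (139 - 36)² = 103² = 10609)
(77855 + J)*(472728 + c(-254, -21)) = (77855 + 10609)*(472728 + (-60 - 21)) = 88464*(472728 - 81) = 88464*472647 = 41812244208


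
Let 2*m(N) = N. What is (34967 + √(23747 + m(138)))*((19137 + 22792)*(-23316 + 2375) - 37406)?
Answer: -30703564429365 - 1756145190*√5954 ≈ -3.0839e+13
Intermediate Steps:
m(N) = N/2
(34967 + √(23747 + m(138)))*((19137 + 22792)*(-23316 + 2375) - 37406) = (34967 + √(23747 + (½)*138))*((19137 + 22792)*(-23316 + 2375) - 37406) = (34967 + √(23747 + 69))*(41929*(-20941) - 37406) = (34967 + √23816)*(-878035189 - 37406) = (34967 + 2*√5954)*(-878072595) = -30703564429365 - 1756145190*√5954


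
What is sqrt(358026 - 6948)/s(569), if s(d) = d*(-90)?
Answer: -sqrt(351078)/51210 ≈ -0.011570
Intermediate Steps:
s(d) = -90*d
sqrt(358026 - 6948)/s(569) = sqrt(358026 - 6948)/((-90*569)) = sqrt(351078)/(-51210) = sqrt(351078)*(-1/51210) = -sqrt(351078)/51210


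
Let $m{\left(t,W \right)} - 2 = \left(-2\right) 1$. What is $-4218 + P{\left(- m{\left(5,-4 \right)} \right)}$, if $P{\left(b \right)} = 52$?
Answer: $-4166$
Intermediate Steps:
$m{\left(t,W \right)} = 0$ ($m{\left(t,W \right)} = 2 - 2 = 0$)
$-4218 + P{\left(- m{\left(5,-4 \right)} \right)} = -4218 + 52 = -4166$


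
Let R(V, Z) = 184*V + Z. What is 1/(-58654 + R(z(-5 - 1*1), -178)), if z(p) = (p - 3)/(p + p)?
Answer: -1/58694 ≈ -1.7038e-5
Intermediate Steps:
z(p) = (-3 + p)/(2*p) (z(p) = (-3 + p)/((2*p)) = (-3 + p)*(1/(2*p)) = (-3 + p)/(2*p))
R(V, Z) = Z + 184*V
1/(-58654 + R(z(-5 - 1*1), -178)) = 1/(-58654 + (-178 + 184*((-3 + (-5 - 1*1))/(2*(-5 - 1*1))))) = 1/(-58654 + (-178 + 184*((-3 + (-5 - 1))/(2*(-5 - 1))))) = 1/(-58654 + (-178 + 184*((½)*(-3 - 6)/(-6)))) = 1/(-58654 + (-178 + 184*((½)*(-⅙)*(-9)))) = 1/(-58654 + (-178 + 184*(¾))) = 1/(-58654 + (-178 + 138)) = 1/(-58654 - 40) = 1/(-58694) = -1/58694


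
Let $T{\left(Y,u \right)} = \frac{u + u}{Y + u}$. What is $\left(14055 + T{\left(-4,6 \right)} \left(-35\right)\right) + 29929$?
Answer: $43774$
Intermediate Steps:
$T{\left(Y,u \right)} = \frac{2 u}{Y + u}$
$\left(14055 + T{\left(-4,6 \right)} \left(-35\right)\right) + 29929 = \left(14055 + 2 \cdot 6 \frac{1}{-4 + 6} \left(-35\right)\right) + 29929 = \left(14055 + 2 \cdot 6 \cdot \frac{1}{2} \left(-35\right)\right) + 29929 = \left(14055 + 6 \left(-35\right)\right) + 29929 = \left(14055 - 210\right) + 29929 = 13845 + 29929 = 43774$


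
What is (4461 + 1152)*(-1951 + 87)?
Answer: -10462632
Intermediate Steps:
(4461 + 1152)*(-1951 + 87) = 5613*(-1864) = -10462632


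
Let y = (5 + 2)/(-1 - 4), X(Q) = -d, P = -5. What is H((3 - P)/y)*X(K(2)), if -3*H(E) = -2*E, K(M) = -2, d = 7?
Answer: 80/3 ≈ 26.667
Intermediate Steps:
X(Q) = -7 (X(Q) = -1*7 = -7)
y = -7/5 (y = 7/(-5) = 7*(-1/5) = -7/5 ≈ -1.4000)
H(E) = 2*E/3 (H(E) = -(-2)*E/3 = 2*E/3)
H((3 - P)/y)*X(K(2)) = (2*((3 - 1*(-5))/(-7/5))/3)*(-7) = (2*((3 + 5)*(-5/7))/3)*(-7) = (2*(8*(-5/7))/3)*(-7) = ((2/3)*(-40/7))*(-7) = -80/21*(-7) = 80/3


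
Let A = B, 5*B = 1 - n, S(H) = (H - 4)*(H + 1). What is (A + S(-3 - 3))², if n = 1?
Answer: 2500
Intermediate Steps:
S(H) = (1 + H)*(-4 + H) (S(H) = (-4 + H)*(1 + H) = (1 + H)*(-4 + H))
B = 0 (B = (1 - 1*1)/5 = (1 - 1)/5 = (⅕)*0 = 0)
A = 0
(A + S(-3 - 3))² = (0 + (-4 + (-3 - 3)² - 3*(-3 - 3)))² = (0 + (-4 + (-6)² - 3*(-6)))² = (0 + (-4 + 36 + 18))² = (0 + 50)² = 50² = 2500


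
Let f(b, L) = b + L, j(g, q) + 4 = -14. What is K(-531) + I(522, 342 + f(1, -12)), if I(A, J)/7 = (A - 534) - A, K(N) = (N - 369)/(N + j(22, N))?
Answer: -227918/61 ≈ -3736.4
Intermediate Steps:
j(g, q) = -18 (j(g, q) = -4 - 14 = -18)
f(b, L) = L + b
K(N) = (-369 + N)/(-18 + N) (K(N) = (N - 369)/(N - 18) = (-369 + N)/(-18 + N))
I(A, J) = -3738 (I(A, J) = 7*((A - 534) - A) = 7*((-534 + A) - A) = 7*(-534) = -3738)
K(-531) + I(522, 342 + f(1, -12)) = (-369 - 531)/(-18 - 531) - 3738 = -900/(-549) - 3738 = -1/549*(-900) - 3738 = 100/61 - 3738 = -227918/61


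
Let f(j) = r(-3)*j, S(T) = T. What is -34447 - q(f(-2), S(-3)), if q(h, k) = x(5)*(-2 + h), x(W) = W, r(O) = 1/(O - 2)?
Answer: -34439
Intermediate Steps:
r(O) = 1/(-2 + O)
f(j) = -j/5 (f(j) = j/(-2 - 3) = j/(-5) = -j/5)
q(h, k) = -10 + 5*h (q(h, k) = 5*(-2 + h) = -10 + 5*h)
-34447 - q(f(-2), S(-3)) = -34447 - (-10 + 5*(-1/5*(-2))) = -34447 - (-10 + 5*(2/5)) = -34447 - (-10 + 2) = -34447 - 1*(-8) = -34447 + 8 = -34439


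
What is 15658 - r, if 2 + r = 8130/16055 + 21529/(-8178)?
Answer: 411280510471/26259558 ≈ 15662.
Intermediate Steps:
r = -108351307/26259558 (r = -2 + (8130/16055 + 21529/(-8178)) = -2 + (8130*(1/16055) + 21529*(-1/8178)) = -2 + (1626/3211 - 21529/8178) = -2 - 55832191/26259558 = -108351307/26259558 ≈ -4.1262)
15658 - r = 15658 - 1*(-108351307/26259558) = 15658 + 108351307/26259558 = 411280510471/26259558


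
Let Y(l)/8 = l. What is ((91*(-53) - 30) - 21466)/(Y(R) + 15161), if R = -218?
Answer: -26319/13417 ≈ -1.9616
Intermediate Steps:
Y(l) = 8*l
((91*(-53) - 30) - 21466)/(Y(R) + 15161) = ((91*(-53) - 30) - 21466)/(8*(-218) + 15161) = ((-4823 - 30) - 21466)/(-1744 + 15161) = (-4853 - 21466)/13417 = -26319*1/13417 = -26319/13417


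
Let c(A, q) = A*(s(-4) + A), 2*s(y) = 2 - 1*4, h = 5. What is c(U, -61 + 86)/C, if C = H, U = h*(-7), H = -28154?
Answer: -90/2011 ≈ -0.044754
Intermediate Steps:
s(y) = -1 (s(y) = (2 - 1*4)/2 = (2 - 4)/2 = (½)*(-2) = -1)
U = -35 (U = 5*(-7) = -35)
c(A, q) = A*(-1 + A)
C = -28154
c(U, -61 + 86)/C = -35*(-1 - 35)/(-28154) = -35*(-36)*(-1/28154) = 1260*(-1/28154) = -90/2011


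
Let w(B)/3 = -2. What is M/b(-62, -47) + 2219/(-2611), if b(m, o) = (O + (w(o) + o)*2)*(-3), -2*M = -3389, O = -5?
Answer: 1052975/248418 ≈ 4.2387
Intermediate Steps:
w(B) = -6 (w(B) = 3*(-2) = -6)
M = 3389/2 (M = -½*(-3389) = 3389/2 ≈ 1694.5)
b(m, o) = 51 - 6*o (b(m, o) = (-5 + (-6 + o)*2)*(-3) = (-5 + (-12 + 2*o))*(-3) = (-17 + 2*o)*(-3) = 51 - 6*o)
M/b(-62, -47) + 2219/(-2611) = 3389/(2*(51 - 6*(-47))) + 2219/(-2611) = 3389/(2*(51 + 282)) + 2219*(-1/2611) = (3389/2)/333 - 317/373 = (3389/2)*(1/333) - 317/373 = 3389/666 - 317/373 = 1052975/248418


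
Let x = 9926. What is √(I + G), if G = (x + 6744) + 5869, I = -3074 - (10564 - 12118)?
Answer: √21019 ≈ 144.98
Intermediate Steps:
I = -1520 (I = -3074 - 1*(-1554) = -3074 + 1554 = -1520)
G = 22539 (G = (9926 + 6744) + 5869 = 16670 + 5869 = 22539)
√(I + G) = √(-1520 + 22539) = √21019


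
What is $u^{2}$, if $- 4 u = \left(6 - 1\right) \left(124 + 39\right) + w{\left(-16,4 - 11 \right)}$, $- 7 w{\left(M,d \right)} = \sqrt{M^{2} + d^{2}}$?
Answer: $\frac{\left(5705 - \sqrt{305}\right)^{2}}{784} \approx 41260.0$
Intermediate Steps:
$w{\left(M,d \right)} = - \frac{\sqrt{M^{2} + d^{2}}}{7}$
$u = - \frac{815}{4} + \frac{\sqrt{305}}{28}$ ($u = - \frac{\left(6 - 1\right) \left(124 + 39\right) - \frac{\sqrt{\left(-16\right)^{2} + \left(4 - 11\right)^{2}}}{7}}{4} = - \frac{5 \cdot 163 - \frac{\sqrt{256 + \left(-7\right)^{2}}}{7}}{4} = - \frac{815 - \frac{\sqrt{256 + 49}}{7}}{4} = - \frac{815 - \frac{\sqrt{305}}{7}}{4} = - \frac{815}{4} + \frac{\sqrt{305}}{28} \approx -203.13$)
$u^{2} = \left(- \frac{815}{4} + \frac{\sqrt{305}}{28}\right)^{2}$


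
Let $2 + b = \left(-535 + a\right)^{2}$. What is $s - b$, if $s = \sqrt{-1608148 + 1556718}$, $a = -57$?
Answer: $-350462 + i \sqrt{51430} \approx -3.5046 \cdot 10^{5} + 226.78 i$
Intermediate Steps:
$s = i \sqrt{51430}$ ($s = \sqrt{-51430} = i \sqrt{51430} \approx 226.78 i$)
$b = 350462$ ($b = -2 + \left(-535 - 57\right)^{2} = -2 + \left(-592\right)^{2} = -2 + 350464 = 350462$)
$s - b = i \sqrt{51430} - 350462 = -350462 + i \sqrt{51430}$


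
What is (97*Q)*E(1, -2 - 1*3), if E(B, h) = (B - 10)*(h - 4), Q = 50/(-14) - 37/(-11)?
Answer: -125712/77 ≈ -1632.6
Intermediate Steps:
Q = -16/77 (Q = 50*(-1/14) - 37*(-1/11) = -25/7 + 37/11 = -16/77 ≈ -0.20779)
E(B, h) = (-10 + B)*(-4 + h)
(97*Q)*E(1, -2 - 1*3) = (97*(-16/77))*(40 - 10*(-2 - 1*3) - 4*1 + 1*(-2 - 1*3)) = -1552*(40 - 10*(-2 - 3) - 4 + 1*(-2 - 3))/77 = -1552*(40 - 10*(-5) - 4 + 1*(-5))/77 = -1552*(40 + 50 - 4 - 5)/77 = -1552/77*81 = -125712/77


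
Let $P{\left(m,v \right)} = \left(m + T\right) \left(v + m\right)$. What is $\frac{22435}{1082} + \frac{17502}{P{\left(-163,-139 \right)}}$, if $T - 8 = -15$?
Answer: $\frac{146343758}{6943735} \approx 21.076$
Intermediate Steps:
$T = -7$ ($T = 8 - 15 = -7$)
$P{\left(m,v \right)} = \left(-7 + m\right) \left(m + v\right)$ ($P{\left(m,v \right)} = \left(m - 7\right) \left(v + m\right) = \left(-7 + m\right) \left(m + v\right)$)
$\frac{22435}{1082} + \frac{17502}{P{\left(-163,-139 \right)}} = \frac{22435}{1082} + \frac{17502}{\left(-163\right)^{2} - -1141 - -973 - -22657} = 22435 \cdot \frac{1}{1082} + \frac{17502}{26569 + 1141 + 973 + 22657} = \frac{22435}{1082} + \frac{17502}{51340} = \frac{22435}{1082} + 17502 \cdot \frac{1}{51340} = \frac{22435}{1082} + \frac{8751}{25670} = \frac{146343758}{6943735}$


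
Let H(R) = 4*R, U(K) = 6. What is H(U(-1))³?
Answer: 13824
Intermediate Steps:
H(U(-1))³ = (4*6)³ = 24³ = 13824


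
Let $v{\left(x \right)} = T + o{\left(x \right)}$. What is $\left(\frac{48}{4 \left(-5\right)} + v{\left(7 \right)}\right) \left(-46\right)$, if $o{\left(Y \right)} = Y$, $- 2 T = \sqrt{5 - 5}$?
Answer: $- \frac{1058}{5} \approx -211.6$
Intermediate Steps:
$T = 0$ ($T = - \frac{\sqrt{5 - 5}}{2} = - \frac{\sqrt{0}}{2} = \left(- \frac{1}{2}\right) 0 = 0$)
$v{\left(x \right)} = x$ ($v{\left(x \right)} = 0 + x = x$)
$\left(\frac{48}{4 \left(-5\right)} + v{\left(7 \right)}\right) \left(-46\right) = \left(\frac{48}{4 \left(-5\right)} + 7\right) \left(-46\right) = \left(\frac{48}{-20} + 7\right) \left(-46\right) = \left(48 \left(- \frac{1}{20}\right) + 7\right) \left(-46\right) = \left(- \frac{12}{5} + 7\right) \left(-46\right) = \frac{23}{5} \left(-46\right) = - \frac{1058}{5}$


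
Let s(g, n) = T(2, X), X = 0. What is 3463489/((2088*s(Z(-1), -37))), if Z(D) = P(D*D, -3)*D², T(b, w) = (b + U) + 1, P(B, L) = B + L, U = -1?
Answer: 3463489/4176 ≈ 829.38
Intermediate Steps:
T(b, w) = b (T(b, w) = (b - 1) + 1 = (-1 + b) + 1 = b)
Z(D) = D²*(-3 + D²) (Z(D) = (D*D - 3)*D² = (D² - 3)*D² = (-3 + D²)*D² = D²*(-3 + D²))
s(g, n) = 2
3463489/((2088*s(Z(-1), -37))) = 3463489/((2088*2)) = 3463489/4176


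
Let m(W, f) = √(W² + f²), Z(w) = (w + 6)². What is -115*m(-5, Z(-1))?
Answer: -575*√26 ≈ -2931.9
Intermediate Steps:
Z(w) = (6 + w)²
-115*m(-5, Z(-1)) = -115*√((-5)² + ((6 - 1)²)²) = -115*√(25 + (5²)²) = -115*√(25 + 25²) = -115*√(25 + 625) = -575*√26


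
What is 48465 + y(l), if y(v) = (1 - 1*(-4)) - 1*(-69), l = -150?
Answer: 48539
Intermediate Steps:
y(v) = 74 (y(v) = (1 + 4) + 69 = 5 + 69 = 74)
48465 + y(l) = 48465 + 74 = 48539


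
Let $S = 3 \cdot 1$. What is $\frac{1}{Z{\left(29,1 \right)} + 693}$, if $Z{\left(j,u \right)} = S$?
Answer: $\frac{1}{696} \approx 0.0014368$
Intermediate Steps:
$S = 3$
$Z{\left(j,u \right)} = 3$
$\frac{1}{Z{\left(29,1 \right)} + 693} = \frac{1}{3 + 693} = \frac{1}{696}$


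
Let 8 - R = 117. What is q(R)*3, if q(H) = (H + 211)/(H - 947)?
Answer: -51/176 ≈ -0.28977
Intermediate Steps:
R = -109 (R = 8 - 1*117 = 8 - 117 = -109)
q(H) = (211 + H)/(-947 + H)
q(R)*3 = ((211 - 109)/(-947 - 109))*3 = (102/(-1056))*3 = -1/1056*102*3 = -17/176*3 = -51/176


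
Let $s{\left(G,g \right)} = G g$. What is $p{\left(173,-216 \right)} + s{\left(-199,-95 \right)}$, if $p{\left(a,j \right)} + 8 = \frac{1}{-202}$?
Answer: $\frac{3817193}{202} \approx 18897.0$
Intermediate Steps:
$p{\left(a,j \right)} = - \frac{1617}{202}$ ($p{\left(a,j \right)} = -8 + \frac{1}{-202} = -8 - \frac{1}{202} = - \frac{1617}{202}$)
$p{\left(173,-216 \right)} + s{\left(-199,-95 \right)} = - \frac{1617}{202} - -18905 = - \frac{1617}{202} + 18905 = \frac{3817193}{202}$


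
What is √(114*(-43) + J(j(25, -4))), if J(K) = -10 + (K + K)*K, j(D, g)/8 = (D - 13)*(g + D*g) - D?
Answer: 20*√518557 ≈ 14402.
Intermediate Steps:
j(D, g) = -8*D + 8*(-13 + D)*(g + D*g) (j(D, g) = 8*((D - 13)*(g + D*g) - D) = 8*((-13 + D)*(g + D*g) - D) = 8*(-D + (-13 + D)*(g + D*g)) = -8*D + 8*(-13 + D)*(g + D*g))
J(K) = -10 + 2*K² (J(K) = -10 + (2*K)*K = -10 + 2*K²)
√(114*(-43) + J(j(25, -4))) = √(114*(-43) + (-10 + 2*(-104*(-4) - 8*25 - 96*25*(-4) + 8*(-4)*25²)²)) = √(-4902 + (-10 + 2*(416 - 200 + 9600 + 8*(-4)*625)²)) = √(-4902 + (-10 + 2*(416 - 200 + 9600 - 20000)²)) = √(-4902 + (-10 + 2*(-10184)²)) = √(-4902 + (-10 + 2*103713856)) = √(-4902 + (-10 + 207427712)) = √(-4902 + 207427702) = √207422800 = 20*√518557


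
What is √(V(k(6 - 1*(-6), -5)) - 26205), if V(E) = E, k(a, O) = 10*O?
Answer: I*√26255 ≈ 162.03*I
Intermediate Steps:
√(V(k(6 - 1*(-6), -5)) - 26205) = √(10*(-5) - 26205) = √(-50 - 26205) = √(-26255) = I*√26255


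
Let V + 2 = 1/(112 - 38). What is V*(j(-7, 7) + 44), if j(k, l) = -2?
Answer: -3087/37 ≈ -83.432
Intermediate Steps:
V = -147/74 (V = -2 + 1/(112 - 38) = -2 + 1/74 = -147/74 ≈ -1.9865)
V*(j(-7, 7) + 44) = -147*(-2 + 44)/74 = -147/74*42 = -3087/37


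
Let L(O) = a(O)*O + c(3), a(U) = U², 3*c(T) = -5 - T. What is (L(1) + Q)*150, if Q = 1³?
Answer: -100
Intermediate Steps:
c(T) = -5/3 - T/3 (c(T) = (-5 - T)/3 = -5/3 - T/3)
Q = 1
L(O) = -8/3 + O³ (L(O) = O²*O + (-5/3 - ⅓*3) = O³ + (-5/3 - 1) = O³ - 8/3 = -8/3 + O³)
(L(1) + Q)*150 = ((-8/3 + 1³) + 1)*150 = ((-8/3 + 1) + 1)*150 = (-5/3 + 1)*150 = -⅔*150 = -100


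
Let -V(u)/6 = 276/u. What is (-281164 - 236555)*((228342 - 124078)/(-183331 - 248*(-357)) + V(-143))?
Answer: -73552735938192/13555685 ≈ -5.4260e+6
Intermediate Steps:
V(u) = -1656/u
(-281164 - 236555)*((228342 - 124078)/(-183331 - 248*(-357)) + V(-143)) = (-281164 - 236555)*((228342 - 124078)/(-183331 - 248*(-357)) - 1656/(-143)) = -517719*(104264/(-183331 + 88536) - 1656*(-1/143)) = -517719*(104264/(-94795) + 1656/143) = -517719*(104264*(-1/94795) + 1656/143) = -517719*(-104264/94795 + 1656/143) = -517719*142070768/13555685 = -73552735938192/13555685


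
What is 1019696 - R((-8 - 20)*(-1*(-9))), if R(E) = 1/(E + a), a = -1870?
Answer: 2163794913/2122 ≈ 1.0197e+6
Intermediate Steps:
R(E) = 1/(-1870 + E) (R(E) = 1/(E - 1870) = 1/(-1870 + E))
1019696 - R((-8 - 20)*(-1*(-9))) = 1019696 - 1/(-1870 + (-8 - 20)*(-1*(-9))) = 1019696 - 1/(-1870 - 28*9) = 1019696 - 1/(-1870 - 252) = 1019696 - 1/(-2122) = 1019696 - 1*(-1/2122) = 1019696 + 1/2122 = 2163794913/2122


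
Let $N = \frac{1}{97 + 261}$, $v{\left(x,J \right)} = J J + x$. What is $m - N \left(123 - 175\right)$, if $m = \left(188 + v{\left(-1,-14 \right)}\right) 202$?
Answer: $\frac{13848540}{179} \approx 77366.0$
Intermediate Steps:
$v{\left(x,J \right)} = x + J^{2}$ ($v{\left(x,J \right)} = J^{2} + x = x + J^{2}$)
$N = \frac{1}{358} \approx 0.0027933$
$m = 77366$ ($m = \left(188 - \left(1 - \left(-14\right)^{2}\right)\right) 202 = \left(188 + \left(-1 + 196\right)\right) 202 = \left(188 + 195\right) 202 = 383 \cdot 202 = 77366$)
$m - N \left(123 - 175\right) = 77366 - \frac{123 - 175}{358} = 77366 - \frac{1}{358} \left(-52\right) = 77366 - - \frac{26}{179} = 77366 + \frac{26}{179} = \frac{13848540}{179}$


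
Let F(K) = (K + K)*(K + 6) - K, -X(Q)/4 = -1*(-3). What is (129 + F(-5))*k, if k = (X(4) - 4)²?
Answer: 31744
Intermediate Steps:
X(Q) = -12 (X(Q) = -(-4)*(-3) = -4*3 = -12)
k = 256 (k = (-12 - 4)² = (-16)² = 256)
F(K) = -K + 2*K*(6 + K) (F(K) = (2*K)*(6 + K) - K = 2*K*(6 + K) - K = -K + 2*K*(6 + K))
(129 + F(-5))*k = (129 - 5*(11 + 2*(-5)))*256 = (129 - 5*(11 - 10))*256 = (129 - 5*1)*256 = (129 - 5)*256 = 124*256 = 31744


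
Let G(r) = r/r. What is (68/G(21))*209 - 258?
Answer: 13954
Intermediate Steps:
G(r) = 1
(68/G(21))*209 - 258 = (68/1)*209 - 258 = (68*1)*209 - 258 = 68*209 - 258 = 14212 - 258 = 13954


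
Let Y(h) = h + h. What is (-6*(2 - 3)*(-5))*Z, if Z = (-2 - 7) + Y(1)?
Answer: 210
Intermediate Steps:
Y(h) = 2*h
Z = -7 (Z = (-2 - 7) + 2*1 = -9 + 2 = -7)
(-6*(2 - 3)*(-5))*Z = -6*(2 - 3)*(-5)*(-7) = -(-6)*(-5)*(-7) = -6*5*(-7) = -30*(-7) = 210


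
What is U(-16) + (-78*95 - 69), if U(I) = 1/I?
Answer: -119665/16 ≈ -7479.1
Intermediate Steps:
U(-16) + (-78*95 - 69) = 1/(-16) + (-78*95 - 69) = -1/16 + (-7410 - 69) = -1/16 - 7479 = -119665/16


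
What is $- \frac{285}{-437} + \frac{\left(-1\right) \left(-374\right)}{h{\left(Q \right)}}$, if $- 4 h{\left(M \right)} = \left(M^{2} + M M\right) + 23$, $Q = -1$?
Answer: $- \frac{34033}{575} \approx -59.188$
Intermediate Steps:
$h{\left(M \right)} = - \frac{23}{4} - \frac{M^{2}}{2}$ ($h{\left(M \right)} = - \frac{\left(M^{2} + M M\right) + 23}{4} = - \frac{\left(M^{2} + M^{2}\right) + 23}{4} = - \frac{2 M^{2} + 23}{4} = - \frac{23 + 2 M^{2}}{4} = - \frac{23}{4} - \frac{M^{2}}{2}$)
$- \frac{285}{-437} + \frac{\left(-1\right) \left(-374\right)}{h{\left(Q \right)}} = - \frac{285}{-437} + \frac{\left(-1\right) \left(-374\right)}{- \frac{23}{4} - \frac{\left(-1\right)^{2}}{2}} = \left(-285\right) \left(- \frac{1}{437}\right) + \frac{374}{- \frac{23}{4} - \frac{1}{2}} = \frac{15}{23} + \frac{374}{- \frac{23}{4} - \frac{1}{2}} = \frac{15}{23} + \frac{374}{- \frac{25}{4}} = \frac{15}{23} + 374 \left(- \frac{4}{25}\right) = \frac{15}{23} - \frac{1496}{25} = - \frac{34033}{575}$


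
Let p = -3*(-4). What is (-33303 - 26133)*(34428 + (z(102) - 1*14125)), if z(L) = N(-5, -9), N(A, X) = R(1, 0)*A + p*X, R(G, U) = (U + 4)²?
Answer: -1195555140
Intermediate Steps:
R(G, U) = (4 + U)²
p = 12
N(A, X) = 12*X + 16*A (N(A, X) = (4 + 0)²*A + 12*X = 4²*A + 12*X = 16*A + 12*X = 12*X + 16*A)
z(L) = -188 (z(L) = 12*(-9) + 16*(-5) = -108 - 80 = -188)
(-33303 - 26133)*(34428 + (z(102) - 1*14125)) = (-33303 - 26133)*(34428 + (-188 - 1*14125)) = -59436*(34428 + (-188 - 14125)) = -59436*(34428 - 14313) = -59436*20115 = -1195555140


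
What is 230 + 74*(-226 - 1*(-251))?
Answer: 2080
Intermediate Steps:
230 + 74*(-226 - 1*(-251)) = 230 + 74*(-226 + 251) = 230 + 74*25 = 230 + 1850 = 2080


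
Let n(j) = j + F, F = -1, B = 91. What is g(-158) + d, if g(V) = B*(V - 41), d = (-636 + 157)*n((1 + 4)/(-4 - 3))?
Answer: -121015/7 ≈ -17288.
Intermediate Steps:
n(j) = -1 + j (n(j) = j - 1 = -1 + j)
d = 5748/7 (d = (-636 + 157)*(-1 + (1 + 4)/(-4 - 3)) = -479*(-1 + 5/(-7)) = -479*(-1 + 5*(-1/7)) = -479*(-1 - 5/7) = -479*(-12/7) = 5748/7 ≈ 821.14)
g(V) = -3731 + 91*V (g(V) = 91*(V - 41) = 91*(-41 + V) = -3731 + 91*V)
g(-158) + d = (-3731 + 91*(-158)) + 5748/7 = (-3731 - 14378) + 5748/7 = -18109 + 5748/7 = -121015/7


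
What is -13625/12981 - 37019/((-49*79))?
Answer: 427801264/50249451 ≈ 8.5135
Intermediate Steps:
-13625/12981 - 37019/((-49*79)) = -13625*1/12981 - 37019/(-3871) = -13625/12981 - 37019*(-1/3871) = -13625/12981 + 37019/3871 = 427801264/50249451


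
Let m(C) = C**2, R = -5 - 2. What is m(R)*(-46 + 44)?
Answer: -98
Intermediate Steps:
R = -7
m(R)*(-46 + 44) = (-7)**2*(-46 + 44) = 49*(-2) = -98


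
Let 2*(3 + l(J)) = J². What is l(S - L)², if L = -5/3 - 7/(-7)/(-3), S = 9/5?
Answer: 44521/2500 ≈ 17.808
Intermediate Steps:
S = 9/5 (S = 9*(⅕) = 9/5 ≈ 1.8000)
L = -2 (L = -5*⅓ - 7*(-⅐)*(-⅓) = -5/3 + 1*(-⅓) = -5/3 - ⅓ = -2)
l(J) = -3 + J²/2
l(S - L)² = (-3 + (9/5 - 1*(-2))²/2)² = (-3 + (9/5 + 2)²/2)² = (-3 + (19/5)²/2)² = (-3 + (½)*(361/25))² = (-3 + 361/50)² = (211/50)² = 44521/2500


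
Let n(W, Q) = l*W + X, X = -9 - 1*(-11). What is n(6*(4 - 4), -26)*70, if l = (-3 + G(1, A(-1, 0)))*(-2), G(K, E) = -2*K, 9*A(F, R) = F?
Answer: 140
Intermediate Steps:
X = 2 (X = -9 + 11 = 2)
A(F, R) = F/9
l = 10 (l = (-3 - 2*1)*(-2) = (-3 - 2)*(-2) = -5*(-2) = 10)
n(W, Q) = 2 + 10*W (n(W, Q) = 10*W + 2 = 2 + 10*W)
n(6*(4 - 4), -26)*70 = (2 + 10*(6*(4 - 4)))*70 = (2 + 10*(6*0))*70 = (2 + 10*0)*70 = (2 + 0)*70 = 2*70 = 140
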